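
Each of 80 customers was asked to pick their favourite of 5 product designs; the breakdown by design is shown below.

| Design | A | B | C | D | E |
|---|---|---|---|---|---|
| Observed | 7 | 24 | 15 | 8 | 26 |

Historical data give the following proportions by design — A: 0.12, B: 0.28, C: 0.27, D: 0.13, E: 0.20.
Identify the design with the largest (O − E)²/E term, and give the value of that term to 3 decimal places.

E, 6.250

Expected counts E_i = n·p_i: 80×0.12 = 9.6, 80×0.28 = 22.4, 80×0.27 = 21.6, 80×0.13 = 10.4, 80×0.20 = 16.
cat         O        E   (O−E)²/E
A           7      9.6     0.7042
B          24     22.4     0.1143
C          15     21.6     2.0167
D           8     10.4     0.5538
E          26       16     6.2500
The largest term is for E: 6.250.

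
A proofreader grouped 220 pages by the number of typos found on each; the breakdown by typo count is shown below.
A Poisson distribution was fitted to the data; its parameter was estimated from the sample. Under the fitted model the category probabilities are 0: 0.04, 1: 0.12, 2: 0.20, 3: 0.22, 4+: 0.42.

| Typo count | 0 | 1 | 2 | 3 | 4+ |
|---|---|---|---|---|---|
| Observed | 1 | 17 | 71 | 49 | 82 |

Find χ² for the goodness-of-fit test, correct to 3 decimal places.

28.007

Expected counts E_i = n·p_i: 220×0.04 = 8.8, 220×0.12 = 26.4, 220×0.20 = 44, 220×0.22 = 48.4, 220×0.42 = 92.4.
0: (1 − 8.8)²/8.8 = 60.84/8.8 = 6.9136
1: (17 − 26.4)²/26.4 = 88.36/26.4 = 3.3470
2: (71 − 44)²/44 = 729/44 = 16.5682
3: (49 − 48.4)²/48.4 = 0.36/48.4 = 0.0074
4+: (82 − 92.4)²/92.4 = 108.16/92.4 = 1.1706
Sum = 28.007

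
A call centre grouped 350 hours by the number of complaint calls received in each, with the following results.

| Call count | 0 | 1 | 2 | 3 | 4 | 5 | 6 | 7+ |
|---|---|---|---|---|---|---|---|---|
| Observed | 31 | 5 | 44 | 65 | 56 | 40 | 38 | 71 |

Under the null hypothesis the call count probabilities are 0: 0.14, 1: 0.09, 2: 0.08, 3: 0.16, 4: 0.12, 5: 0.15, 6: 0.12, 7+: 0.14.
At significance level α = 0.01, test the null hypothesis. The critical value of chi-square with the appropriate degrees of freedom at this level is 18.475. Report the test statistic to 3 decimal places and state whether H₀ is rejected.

Expected counts E_i = n·p_i: 350×0.14 = 49, 350×0.09 = 31.5, 350×0.08 = 28, 350×0.16 = 56, 350×0.12 = 42, 350×0.15 = 52.5, 350×0.12 = 42, 350×0.14 = 49.
χ² = (31−49)²/49 + (5−31.5)²/31.5 + (44−28)²/28 + (65−56)²/56 + (56−42)²/42 + (40−52.5)²/52.5 + (38−42)²/42 + (71−49)²/49
   = 6.6122 + 22.2937 + 9.1429 + 1.4464 + 4.6667 + 2.9762 + 0.3810 + 9.8776
Sum = 57.397
df = 7. Since 57.397 > 18.475, we reject H₀.

57.397; reject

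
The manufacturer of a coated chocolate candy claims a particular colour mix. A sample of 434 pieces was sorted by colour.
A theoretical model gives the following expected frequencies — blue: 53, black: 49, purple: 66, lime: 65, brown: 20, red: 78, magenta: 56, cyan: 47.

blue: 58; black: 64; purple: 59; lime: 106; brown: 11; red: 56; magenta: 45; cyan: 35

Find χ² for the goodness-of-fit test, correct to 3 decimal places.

cat          O        E   (O−E)²/E
blue        58       53     0.4717
black       64       49     4.5918
purple      59       66     0.7424
lime       106       65    25.8615
brown       11       20     4.0500
red         56       78     6.2051
magenta     45       56     2.1607
cyan        35       47     3.0638
Sum = 47.147

47.147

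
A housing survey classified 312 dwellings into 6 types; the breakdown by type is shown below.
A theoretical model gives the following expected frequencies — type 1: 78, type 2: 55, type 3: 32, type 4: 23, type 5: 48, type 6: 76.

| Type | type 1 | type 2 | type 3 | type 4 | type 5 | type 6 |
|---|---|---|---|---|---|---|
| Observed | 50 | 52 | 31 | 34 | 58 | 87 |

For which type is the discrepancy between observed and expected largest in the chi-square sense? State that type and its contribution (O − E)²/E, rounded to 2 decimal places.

cat         O        E   (O−E)²/E
type 1     50       78     10.051
type 2     52       55      0.164
type 3     31       32      0.031
type 4     34       23      5.261
type 5     58       48      2.083
type 6     87       76      1.592
The largest term is for type 1: 10.05.

type 1, 10.05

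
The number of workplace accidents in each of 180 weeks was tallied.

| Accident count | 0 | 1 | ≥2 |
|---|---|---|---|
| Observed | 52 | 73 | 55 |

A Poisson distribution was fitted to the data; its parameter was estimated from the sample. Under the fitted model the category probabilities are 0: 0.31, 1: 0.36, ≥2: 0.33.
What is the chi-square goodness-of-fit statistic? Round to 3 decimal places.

1.622

Expected counts E_i = n·p_i: 180×0.31 = 55.8, 180×0.36 = 64.8, 180×0.33 = 59.4.
cat         O        E   (O−E)²/E
0          52     55.8     0.2588
1          73     64.8     1.0377
≥2         55     59.4     0.3259
Sum = 1.622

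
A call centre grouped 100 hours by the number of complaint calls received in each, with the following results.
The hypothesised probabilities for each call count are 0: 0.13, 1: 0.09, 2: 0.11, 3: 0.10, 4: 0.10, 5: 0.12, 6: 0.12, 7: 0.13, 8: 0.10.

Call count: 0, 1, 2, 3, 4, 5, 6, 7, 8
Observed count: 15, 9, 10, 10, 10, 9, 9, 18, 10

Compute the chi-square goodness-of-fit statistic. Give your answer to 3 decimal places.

3.822

Expected counts E_i = n·p_i: 100×0.13 = 13, 100×0.09 = 9, 100×0.11 = 11, 100×0.10 = 10, 100×0.10 = 10, 100×0.12 = 12, 100×0.12 = 12, 100×0.13 = 13, 100×0.10 = 10.
χ² = (15−13)²/13 + (9−9)²/9 + (10−11)²/11 + (10−10)²/10 + (10−10)²/10 + (9−12)²/12 + (9−12)²/12 + (18−13)²/13 + (10−10)²/10
   = 0.3077 + 0.0000 + 0.0909 + 0.0000 + 0.0000 + 0.7500 + 0.7500 + 1.9231 + 0.0000
Sum = 3.822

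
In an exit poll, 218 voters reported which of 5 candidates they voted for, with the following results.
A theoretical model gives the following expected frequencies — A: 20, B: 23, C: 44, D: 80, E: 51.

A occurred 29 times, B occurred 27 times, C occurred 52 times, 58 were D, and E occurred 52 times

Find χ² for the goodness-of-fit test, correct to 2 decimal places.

12.27

A: (29 − 20)²/20 = 81/20 = 4.050
B: (27 − 23)²/23 = 16/23 = 0.696
C: (52 − 44)²/44 = 64/44 = 1.455
D: (58 − 80)²/80 = 484/80 = 6.050
E: (52 − 51)²/51 = 1/51 = 0.020
Sum = 12.27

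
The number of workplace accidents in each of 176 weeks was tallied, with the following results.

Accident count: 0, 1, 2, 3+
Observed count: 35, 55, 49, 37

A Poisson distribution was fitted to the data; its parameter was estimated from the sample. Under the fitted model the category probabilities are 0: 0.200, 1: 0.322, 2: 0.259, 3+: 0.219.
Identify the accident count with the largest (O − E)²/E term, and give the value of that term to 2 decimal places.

2, 0.26

Expected counts E_i = n·p_i: 176×0.200 = 35.2, 176×0.322 = 56.672, 176×0.259 = 45.584, 176×0.219 = 38.544.
cat         O        E   (O−E)²/E
0          35     35.2      0.001
1          55   56.672      0.049
2          49   45.584      0.256
3+         37   38.544      0.062
The largest term is for 2: 0.26.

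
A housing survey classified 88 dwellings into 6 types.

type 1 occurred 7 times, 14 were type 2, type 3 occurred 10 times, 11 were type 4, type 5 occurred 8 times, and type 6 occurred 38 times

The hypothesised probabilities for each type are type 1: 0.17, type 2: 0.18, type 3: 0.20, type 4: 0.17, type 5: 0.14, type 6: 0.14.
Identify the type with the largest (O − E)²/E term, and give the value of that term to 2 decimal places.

Expected counts E_i = n·p_i: 88×0.17 = 14.96, 88×0.18 = 15.84, 88×0.20 = 17.6, 88×0.17 = 14.96, 88×0.14 = 12.32, 88×0.14 = 12.32.
type 1: (7 − 14.96)²/14.96 = 63.3616/14.96 = 4.235
type 2: (14 − 15.84)²/15.84 = 3.3856/15.84 = 0.214
type 3: (10 − 17.6)²/17.6 = 57.76/17.6 = 3.282
type 4: (11 − 14.96)²/14.96 = 15.6816/14.96 = 1.048
type 5: (8 − 12.32)²/12.32 = 18.6624/12.32 = 1.515
type 6: (38 − 12.32)²/12.32 = 659.4624/12.32 = 53.528
The largest term is for type 6: 53.53.

type 6, 53.53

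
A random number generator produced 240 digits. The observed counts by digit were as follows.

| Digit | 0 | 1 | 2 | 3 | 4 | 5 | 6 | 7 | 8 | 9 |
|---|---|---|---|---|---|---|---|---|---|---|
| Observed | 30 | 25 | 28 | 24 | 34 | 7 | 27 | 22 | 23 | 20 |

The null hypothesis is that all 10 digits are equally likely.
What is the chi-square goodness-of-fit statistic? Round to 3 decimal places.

Under H₀ each category has probability 1/10, so each expected count is 240/10 = 24.
cat         O        E   (O−E)²/E
0          30       24     1.5000
1          25       24     0.0417
2          28       24     0.6667
3          24       24     0.0000
4          34       24     4.1667
5           7       24    12.0417
6          27       24     0.3750
7          22       24     0.1667
8          23       24     0.0417
9          20       24     0.6667
Sum = 19.667

19.667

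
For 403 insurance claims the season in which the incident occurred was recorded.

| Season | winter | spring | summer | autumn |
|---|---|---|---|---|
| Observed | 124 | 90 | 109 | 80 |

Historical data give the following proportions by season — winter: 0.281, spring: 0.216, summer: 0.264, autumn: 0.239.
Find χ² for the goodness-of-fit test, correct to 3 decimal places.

Expected counts E_i = n·p_i: 403×0.281 = 113.243, 403×0.216 = 87.048, 403×0.264 = 106.392, 403×0.239 = 96.317.
winter: (124 − 113.243)²/113.243 = 115.713049/113.243 = 1.0218
spring: (90 − 87.048)²/87.048 = 8.714304/87.048 = 0.1001
summer: (109 − 106.392)²/106.392 = 6.801664/106.392 = 0.0639
autumn: (80 − 96.317)²/96.317 = 266.244489/96.317 = 2.7643
Sum = 3.950

3.950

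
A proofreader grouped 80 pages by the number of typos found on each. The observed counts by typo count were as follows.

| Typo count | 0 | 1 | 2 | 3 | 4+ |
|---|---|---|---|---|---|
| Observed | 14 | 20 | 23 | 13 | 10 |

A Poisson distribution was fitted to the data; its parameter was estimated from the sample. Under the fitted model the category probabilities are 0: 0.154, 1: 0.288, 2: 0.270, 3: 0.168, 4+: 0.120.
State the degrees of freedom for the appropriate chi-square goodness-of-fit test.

3

There are k = 5 categories and 1 parameter estimated from the data, so df = 5 − 1 − 1 = 3.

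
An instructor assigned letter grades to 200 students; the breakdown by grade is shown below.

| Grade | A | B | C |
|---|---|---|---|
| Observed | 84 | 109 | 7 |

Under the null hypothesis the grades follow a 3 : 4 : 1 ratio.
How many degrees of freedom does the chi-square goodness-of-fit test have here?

There are k = 3 categories and no parameters were estimated from the data, so df = 3 − 1 = 2.

2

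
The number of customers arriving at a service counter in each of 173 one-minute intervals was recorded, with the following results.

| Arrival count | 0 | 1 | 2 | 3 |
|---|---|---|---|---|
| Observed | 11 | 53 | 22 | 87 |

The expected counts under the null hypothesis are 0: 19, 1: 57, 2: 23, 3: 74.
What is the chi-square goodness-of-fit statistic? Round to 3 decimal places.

5.976

0: (11 − 19)²/19 = 64/19 = 3.3684
1: (53 − 57)²/57 = 16/57 = 0.2807
2: (22 − 23)²/23 = 1/23 = 0.0435
3: (87 − 74)²/74 = 169/74 = 2.2838
Sum = 5.976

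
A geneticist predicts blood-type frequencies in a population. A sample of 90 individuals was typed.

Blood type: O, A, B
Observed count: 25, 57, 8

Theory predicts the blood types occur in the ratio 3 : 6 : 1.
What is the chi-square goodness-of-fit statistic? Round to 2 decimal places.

0.43

Ratio total = 10. Expected counts: 90×3/10 = 27, 90×6/10 = 54, 90×1/10 = 9.
O: (25 − 27)²/27 = 4/27 = 0.148
A: (57 − 54)²/54 = 9/54 = 0.167
B: (8 − 9)²/9 = 1/9 = 0.111
Sum = 0.43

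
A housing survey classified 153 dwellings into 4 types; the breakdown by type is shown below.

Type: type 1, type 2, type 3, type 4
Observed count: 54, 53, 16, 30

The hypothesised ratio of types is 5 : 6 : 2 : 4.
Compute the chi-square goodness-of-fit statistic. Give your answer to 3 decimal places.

Ratio total = 17. Expected counts: 153×5/17 = 45, 153×6/17 = 54, 153×2/17 = 18, 153×4/17 = 36.
χ² = (54−45)²/45 + (53−54)²/54 + (16−18)²/18 + (30−36)²/36
   = 1.8000 + 0.0185 + 0.2222 + 1.0000
Sum = 3.041

3.041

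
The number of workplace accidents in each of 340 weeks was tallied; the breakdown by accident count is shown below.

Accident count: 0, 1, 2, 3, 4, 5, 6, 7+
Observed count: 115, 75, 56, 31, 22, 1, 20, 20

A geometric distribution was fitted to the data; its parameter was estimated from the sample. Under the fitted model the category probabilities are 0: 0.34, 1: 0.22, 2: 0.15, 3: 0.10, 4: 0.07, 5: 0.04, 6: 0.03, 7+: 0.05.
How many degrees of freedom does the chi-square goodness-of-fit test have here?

6

There are k = 8 categories and 1 parameter estimated from the data, so df = 8 − 1 − 1 = 6.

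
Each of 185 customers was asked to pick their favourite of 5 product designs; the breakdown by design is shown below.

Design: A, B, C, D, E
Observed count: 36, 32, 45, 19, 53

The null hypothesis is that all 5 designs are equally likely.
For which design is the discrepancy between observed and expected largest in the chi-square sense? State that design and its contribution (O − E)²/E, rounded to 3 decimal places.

Expected count for each of the 5 categories: 185/5 = 37.
χ² = (36−37)²/37 + (32−37)²/37 + (45−37)²/37 + (19−37)²/37 + (53−37)²/37
   = 0.0270 + 0.6757 + 1.7297 + 8.7568 + 6.9189
The largest term is for D: 8.757.

D, 8.757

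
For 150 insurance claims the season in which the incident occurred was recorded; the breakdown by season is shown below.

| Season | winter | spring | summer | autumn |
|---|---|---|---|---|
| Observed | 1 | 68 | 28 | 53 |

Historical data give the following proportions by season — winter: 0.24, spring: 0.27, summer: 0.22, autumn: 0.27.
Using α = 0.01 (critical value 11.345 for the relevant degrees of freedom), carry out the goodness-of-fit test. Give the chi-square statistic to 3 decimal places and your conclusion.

57.316; reject

Expected counts E_i = n·p_i: 150×0.24 = 36, 150×0.27 = 40.5, 150×0.22 = 33, 150×0.27 = 40.5.
χ² = (1−36)²/36 + (68−40.5)²/40.5 + (28−33)²/33 + (53−40.5)²/40.5
   = 34.0278 + 18.6728 + 0.7576 + 3.8580
Sum = 57.316
df = 3. Since 57.316 > 11.345, we reject H₀.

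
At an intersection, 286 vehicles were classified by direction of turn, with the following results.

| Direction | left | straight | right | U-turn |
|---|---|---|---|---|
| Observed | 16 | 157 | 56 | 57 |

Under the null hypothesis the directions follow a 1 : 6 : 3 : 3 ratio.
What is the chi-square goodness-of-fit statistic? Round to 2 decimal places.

Ratio total = 13. Expected counts: 286×1/13 = 22, 286×6/13 = 132, 286×3/13 = 66, 286×3/13 = 66.
cat           O        E   (O−E)²/E
left         16       22      1.636
straight    157      132      4.735
right        56       66      1.515
U-turn       57       66      1.227
Sum = 9.11

9.11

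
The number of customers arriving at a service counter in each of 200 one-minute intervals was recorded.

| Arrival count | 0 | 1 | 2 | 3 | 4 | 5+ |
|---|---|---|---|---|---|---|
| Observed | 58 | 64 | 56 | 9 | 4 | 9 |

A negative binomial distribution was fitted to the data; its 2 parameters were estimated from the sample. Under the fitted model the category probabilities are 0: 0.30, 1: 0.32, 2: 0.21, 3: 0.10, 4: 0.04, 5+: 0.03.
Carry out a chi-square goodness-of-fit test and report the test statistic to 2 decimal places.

Expected counts E_i = n·p_i: 200×0.30 = 60, 200×0.32 = 64, 200×0.21 = 42, 200×0.10 = 20, 200×0.04 = 8, 200×0.03 = 6.
0: (58 − 60)²/60 = 4/60 = 0.067
1: (64 − 64)²/64 = 0/64 = 0.000
2: (56 − 42)²/42 = 196/42 = 4.667
3: (9 − 20)²/20 = 121/20 = 6.050
4: (4 − 8)²/8 = 16/8 = 2.000
5+: (9 − 6)²/6 = 9/6 = 1.500
Sum = 14.28

14.28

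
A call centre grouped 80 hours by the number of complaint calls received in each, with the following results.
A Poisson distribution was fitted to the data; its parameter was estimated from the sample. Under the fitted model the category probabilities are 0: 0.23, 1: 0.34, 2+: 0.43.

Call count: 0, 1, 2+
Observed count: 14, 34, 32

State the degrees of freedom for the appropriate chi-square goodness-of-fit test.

1

There are k = 3 categories and 1 parameter estimated from the data, so df = 3 − 1 − 1 = 1.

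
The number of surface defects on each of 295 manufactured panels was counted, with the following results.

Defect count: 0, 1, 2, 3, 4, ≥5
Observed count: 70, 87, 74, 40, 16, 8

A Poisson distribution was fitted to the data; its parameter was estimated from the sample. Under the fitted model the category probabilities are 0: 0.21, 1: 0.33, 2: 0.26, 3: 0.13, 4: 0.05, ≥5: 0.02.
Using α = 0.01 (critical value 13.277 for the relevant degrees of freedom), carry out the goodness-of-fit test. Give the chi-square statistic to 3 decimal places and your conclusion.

3.166; do not reject

Expected counts E_i = n·p_i: 295×0.21 = 61.95, 295×0.33 = 97.35, 295×0.26 = 76.7, 295×0.13 = 38.35, 295×0.05 = 14.75, 295×0.02 = 5.9.
0: (70 − 61.95)²/61.95 = 64.8025/61.95 = 1.0460
1: (87 − 97.35)²/97.35 = 107.1225/97.35 = 1.1004
2: (74 − 76.7)²/76.7 = 7.29/76.7 = 0.0950
3: (40 − 38.35)²/38.35 = 2.7225/38.35 = 0.0710
4: (16 − 14.75)²/14.75 = 1.5625/14.75 = 0.1059
≥5: (8 − 5.9)²/5.9 = 4.41/5.9 = 0.7475
Sum = 3.166
df = 4. Since 3.166 < 13.277, we do not reject H₀.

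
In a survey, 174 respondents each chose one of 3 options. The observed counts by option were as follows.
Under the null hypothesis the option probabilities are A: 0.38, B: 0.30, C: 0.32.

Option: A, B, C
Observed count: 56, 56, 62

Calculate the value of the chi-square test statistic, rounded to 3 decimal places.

Expected counts E_i = n·p_i: 174×0.38 = 66.12, 174×0.30 = 52.2, 174×0.32 = 55.68.
χ² = (56−66.12)²/66.12 + (56−52.2)²/52.2 + (62−55.68)²/55.68
   = 1.5489 + 0.2766 + 0.7174
Sum = 2.543

2.543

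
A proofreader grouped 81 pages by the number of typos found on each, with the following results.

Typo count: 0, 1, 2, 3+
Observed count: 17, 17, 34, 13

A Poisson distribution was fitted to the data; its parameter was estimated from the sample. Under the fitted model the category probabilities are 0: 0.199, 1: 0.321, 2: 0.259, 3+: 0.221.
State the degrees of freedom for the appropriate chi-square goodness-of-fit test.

2

There are k = 4 categories and 1 parameter estimated from the data, so df = 4 − 1 − 1 = 2.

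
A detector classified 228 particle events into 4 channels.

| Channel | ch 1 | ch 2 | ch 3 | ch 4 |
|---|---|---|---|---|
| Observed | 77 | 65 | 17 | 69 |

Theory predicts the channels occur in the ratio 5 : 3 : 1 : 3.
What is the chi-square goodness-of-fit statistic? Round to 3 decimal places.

7.270

Ratio total = 12. Expected counts: 228×5/12 = 95, 228×3/12 = 57, 228×1/12 = 19, 228×3/12 = 57.
cat         O        E   (O−E)²/E
ch 1       77       95     3.4105
ch 2       65       57     1.1228
ch 3       17       19     0.2105
ch 4       69       57     2.5263
Sum = 7.270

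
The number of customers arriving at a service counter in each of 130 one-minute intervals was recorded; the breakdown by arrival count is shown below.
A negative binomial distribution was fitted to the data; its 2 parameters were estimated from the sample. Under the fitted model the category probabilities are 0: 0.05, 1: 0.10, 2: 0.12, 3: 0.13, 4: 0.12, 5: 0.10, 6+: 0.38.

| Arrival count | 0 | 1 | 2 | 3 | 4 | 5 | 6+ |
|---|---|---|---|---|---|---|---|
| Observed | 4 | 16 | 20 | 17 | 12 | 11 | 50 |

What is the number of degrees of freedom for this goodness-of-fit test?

4

There are k = 7 categories and 2 parameters estimated from the data, so df = 7 − 1 − 2 = 4.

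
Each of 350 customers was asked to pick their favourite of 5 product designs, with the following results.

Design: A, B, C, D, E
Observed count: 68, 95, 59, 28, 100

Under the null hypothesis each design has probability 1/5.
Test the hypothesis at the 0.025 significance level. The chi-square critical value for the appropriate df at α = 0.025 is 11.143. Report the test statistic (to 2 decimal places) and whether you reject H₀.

Under H₀ each category has probability 1/5, so each expected count is 350/5 = 70.
A: (68 − 70)²/70 = 4/70 = 0.057
B: (95 − 70)²/70 = 625/70 = 8.929
C: (59 − 70)²/70 = 121/70 = 1.729
D: (28 − 70)²/70 = 1764/70 = 25.200
E: (100 − 70)²/70 = 900/70 = 12.857
Sum = 48.77
df = 4. Since 48.77 > 11.143, we reject H₀.

48.77; reject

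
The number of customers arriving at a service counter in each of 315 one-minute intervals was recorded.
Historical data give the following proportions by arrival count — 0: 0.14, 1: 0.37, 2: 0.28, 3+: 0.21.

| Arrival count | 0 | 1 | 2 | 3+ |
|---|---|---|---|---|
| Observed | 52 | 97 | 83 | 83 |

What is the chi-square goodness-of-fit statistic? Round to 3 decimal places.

Expected counts E_i = n·p_i: 315×0.14 = 44.1, 315×0.37 = 116.55, 315×0.28 = 88.2, 315×0.21 = 66.15.
χ² = (52−44.1)²/44.1 + (97−116.55)²/116.55 + (83−88.2)²/88.2 + (83−66.15)²/66.15
   = 1.4152 + 3.2793 + 0.3066 + 4.2921
Sum = 9.293

9.293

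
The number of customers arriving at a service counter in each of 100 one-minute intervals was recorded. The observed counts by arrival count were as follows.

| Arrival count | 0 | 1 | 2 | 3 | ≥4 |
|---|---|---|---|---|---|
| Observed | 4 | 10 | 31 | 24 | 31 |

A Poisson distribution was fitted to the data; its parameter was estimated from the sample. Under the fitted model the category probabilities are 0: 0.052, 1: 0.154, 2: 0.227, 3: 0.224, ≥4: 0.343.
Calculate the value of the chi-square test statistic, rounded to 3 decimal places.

Expected counts E_i = n·p_i: 100×0.052 = 5.2, 100×0.154 = 15.4, 100×0.227 = 22.7, 100×0.224 = 22.4, 100×0.343 = 34.3.
χ² = (4−5.2)²/5.2 + (10−15.4)²/15.4 + (31−22.7)²/22.7 + (24−22.4)²/22.4 + (31−34.3)²/34.3
   = 0.2769 + 1.8935 + 3.0348 + 0.1143 + 0.3175
Sum = 5.637

5.637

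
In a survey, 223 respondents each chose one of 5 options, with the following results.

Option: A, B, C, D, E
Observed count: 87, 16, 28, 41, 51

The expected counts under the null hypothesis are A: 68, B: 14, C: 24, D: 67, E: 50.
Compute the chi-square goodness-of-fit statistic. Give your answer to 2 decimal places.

16.37

cat         O        E   (O−E)²/E
A          87       68      5.309
B          16       14      0.286
C          28       24      0.667
D          41       67     10.090
E          51       50      0.020
Sum = 16.37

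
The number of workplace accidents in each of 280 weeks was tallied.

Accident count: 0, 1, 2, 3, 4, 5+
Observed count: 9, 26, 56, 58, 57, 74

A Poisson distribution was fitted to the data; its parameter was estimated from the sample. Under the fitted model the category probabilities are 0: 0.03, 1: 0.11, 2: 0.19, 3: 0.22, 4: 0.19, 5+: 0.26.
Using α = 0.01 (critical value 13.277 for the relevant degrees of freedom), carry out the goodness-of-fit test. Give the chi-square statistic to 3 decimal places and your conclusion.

Expected counts E_i = n·p_i: 280×0.03 = 8.4, 280×0.11 = 30.8, 280×0.19 = 53.2, 280×0.22 = 61.6, 280×0.19 = 53.2, 280×0.26 = 72.8.
0: (9 − 8.4)²/8.4 = 0.36/8.4 = 0.0429
1: (26 − 30.8)²/30.8 = 23.04/30.8 = 0.7481
2: (56 − 53.2)²/53.2 = 7.84/53.2 = 0.1474
3: (58 − 61.6)²/61.6 = 12.96/61.6 = 0.2104
4: (57 − 53.2)²/53.2 = 14.44/53.2 = 0.2714
5+: (74 − 72.8)²/72.8 = 1.44/72.8 = 0.0198
Sum = 1.440
df = 4. Since 1.440 < 13.277, we do not reject H₀.

1.440; do not reject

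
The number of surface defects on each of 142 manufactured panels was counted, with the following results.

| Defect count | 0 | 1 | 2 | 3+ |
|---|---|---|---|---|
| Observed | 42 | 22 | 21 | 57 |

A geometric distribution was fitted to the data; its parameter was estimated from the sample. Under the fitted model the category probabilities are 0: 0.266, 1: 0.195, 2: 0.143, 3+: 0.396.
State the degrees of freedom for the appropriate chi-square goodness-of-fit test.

2

There are k = 4 categories and 1 parameter estimated from the data, so df = 4 − 1 − 1 = 2.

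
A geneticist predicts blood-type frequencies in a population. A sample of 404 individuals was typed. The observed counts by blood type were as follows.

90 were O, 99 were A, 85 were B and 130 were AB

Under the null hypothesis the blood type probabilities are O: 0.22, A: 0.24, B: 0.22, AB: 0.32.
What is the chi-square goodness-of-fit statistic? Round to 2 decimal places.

Expected counts E_i = n·p_i: 404×0.22 = 88.88, 404×0.24 = 96.96, 404×0.22 = 88.88, 404×0.32 = 129.28.
χ² = (90−88.88)²/88.88 + (99−96.96)²/96.96 + (85−88.88)²/88.88 + (130−129.28)²/129.28
   = 0.014 + 0.043 + 0.169 + 0.004
Sum = 0.23

0.23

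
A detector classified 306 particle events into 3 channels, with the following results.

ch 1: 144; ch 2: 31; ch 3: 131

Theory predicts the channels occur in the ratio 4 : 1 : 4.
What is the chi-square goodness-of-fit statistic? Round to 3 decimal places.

Ratio total = 9. Expected counts: 306×4/9 = 136, 306×1/9 = 34, 306×4/9 = 136.
χ² = (144−136)²/136 + (31−34)²/34 + (131−136)²/136
   = 0.4706 + 0.2647 + 0.1838
Sum = 0.919

0.919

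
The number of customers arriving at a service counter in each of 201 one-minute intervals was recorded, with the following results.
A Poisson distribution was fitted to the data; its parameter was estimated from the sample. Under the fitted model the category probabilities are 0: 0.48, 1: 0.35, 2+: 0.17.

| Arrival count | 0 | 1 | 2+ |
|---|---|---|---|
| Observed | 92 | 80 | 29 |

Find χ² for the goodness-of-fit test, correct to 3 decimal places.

2.314

Expected counts E_i = n·p_i: 201×0.48 = 96.48, 201×0.35 = 70.35, 201×0.17 = 34.17.
0: (92 − 96.48)²/96.48 = 20.0704/96.48 = 0.2080
1: (80 − 70.35)²/70.35 = 93.1225/70.35 = 1.3237
2+: (29 − 34.17)²/34.17 = 26.7289/34.17 = 0.7822
Sum = 2.314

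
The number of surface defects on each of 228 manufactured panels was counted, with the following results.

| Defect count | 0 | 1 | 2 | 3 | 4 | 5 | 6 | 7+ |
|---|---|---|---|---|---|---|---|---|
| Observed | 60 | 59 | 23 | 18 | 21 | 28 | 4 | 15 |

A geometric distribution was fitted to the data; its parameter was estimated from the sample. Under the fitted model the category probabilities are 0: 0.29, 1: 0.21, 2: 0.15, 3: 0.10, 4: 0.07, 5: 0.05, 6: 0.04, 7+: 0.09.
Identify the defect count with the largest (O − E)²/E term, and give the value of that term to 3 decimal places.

Expected counts E_i = n·p_i: 228×0.29 = 66.12, 228×0.21 = 47.88, 228×0.15 = 34.2, 228×0.10 = 22.8, 228×0.07 = 15.96, 228×0.05 = 11.4, 228×0.04 = 9.12, 228×0.09 = 20.52.
χ² = (60−66.12)²/66.12 + (59−47.88)²/47.88 + (23−34.2)²/34.2 + (18−22.8)²/22.8 + (21−15.96)²/15.96 + (28−11.4)²/11.4 + (4−9.12)²/9.12 + (15−20.52)²/20.52
   = 0.5665 + 2.5826 + 3.6678 + 1.0105 + 1.5916 + 24.1719 + 2.8744 + 1.4849
The largest term is for 5: 24.172.

5, 24.172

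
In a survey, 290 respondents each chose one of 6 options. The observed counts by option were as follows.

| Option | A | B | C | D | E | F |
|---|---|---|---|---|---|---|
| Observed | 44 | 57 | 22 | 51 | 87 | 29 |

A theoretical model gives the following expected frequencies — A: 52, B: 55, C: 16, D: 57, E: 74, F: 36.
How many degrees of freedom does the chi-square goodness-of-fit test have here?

5

There are k = 6 categories and no parameters were estimated from the data, so df = 6 − 1 = 5.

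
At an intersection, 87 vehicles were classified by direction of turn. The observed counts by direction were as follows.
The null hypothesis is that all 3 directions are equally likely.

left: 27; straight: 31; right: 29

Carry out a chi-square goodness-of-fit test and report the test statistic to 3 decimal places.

0.276

Expected count for each of the 3 categories: 87/3 = 29.
χ² = (27−29)²/29 + (31−29)²/29 + (29−29)²/29
   = 0.1379 + 0.1379 + 0.0000
Sum = 0.276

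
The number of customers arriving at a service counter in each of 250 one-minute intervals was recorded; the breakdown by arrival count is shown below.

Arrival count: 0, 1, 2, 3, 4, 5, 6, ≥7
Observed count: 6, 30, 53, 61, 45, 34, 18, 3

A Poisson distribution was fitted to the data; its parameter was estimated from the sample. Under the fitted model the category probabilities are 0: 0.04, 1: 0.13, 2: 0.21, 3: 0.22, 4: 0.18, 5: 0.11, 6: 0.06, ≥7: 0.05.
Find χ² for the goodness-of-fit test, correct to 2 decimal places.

Expected counts E_i = n·p_i: 250×0.04 = 10, 250×0.13 = 32.5, 250×0.21 = 52.5, 250×0.22 = 55, 250×0.18 = 45, 250×0.11 = 27.5, 250×0.06 = 15, 250×0.05 = 12.5.
χ² = (6−10)²/10 + (30−32.5)²/32.5 + (53−52.5)²/52.5 + (61−55)²/55 + (45−45)²/45 + (34−27.5)²/27.5 + (18−15)²/15 + (3−12.5)²/12.5
   = 1.600 + 0.192 + 0.005 + 0.655 + 0.000 + 1.536 + 0.600 + 7.220
Sum = 11.81

11.81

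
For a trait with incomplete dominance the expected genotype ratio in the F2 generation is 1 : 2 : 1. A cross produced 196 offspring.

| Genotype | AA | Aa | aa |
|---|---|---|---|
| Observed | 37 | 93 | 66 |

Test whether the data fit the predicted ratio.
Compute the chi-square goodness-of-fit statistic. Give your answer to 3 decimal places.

Ratio total = 4. Expected counts: 196×1/4 = 49, 196×2/4 = 98, 196×1/4 = 49.
cat         O        E   (O−E)²/E
AA         37       49     2.9388
Aa         93       98     0.2551
aa         66       49     5.8980
Sum = 9.092

9.092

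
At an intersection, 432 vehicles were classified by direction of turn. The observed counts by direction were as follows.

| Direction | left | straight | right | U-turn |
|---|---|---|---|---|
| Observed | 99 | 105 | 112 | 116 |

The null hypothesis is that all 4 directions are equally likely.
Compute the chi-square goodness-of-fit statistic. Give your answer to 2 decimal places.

Expected count for each of the 4 categories: 432/4 = 108.
χ² = (99−108)²/108 + (105−108)²/108 + (112−108)²/108 + (116−108)²/108
   = 0.750 + 0.083 + 0.148 + 0.593
Sum = 1.57

1.57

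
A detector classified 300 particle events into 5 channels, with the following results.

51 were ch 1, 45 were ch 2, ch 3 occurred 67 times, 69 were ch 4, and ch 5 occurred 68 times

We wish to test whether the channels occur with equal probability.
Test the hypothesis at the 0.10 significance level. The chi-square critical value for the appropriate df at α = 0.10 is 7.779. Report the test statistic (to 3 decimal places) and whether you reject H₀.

Under H₀ each category has probability 1/5, so each expected count is 300/5 = 60.
ch 1: (51 − 60)²/60 = 81/60 = 1.3500
ch 2: (45 − 60)²/60 = 225/60 = 3.7500
ch 3: (67 − 60)²/60 = 49/60 = 0.8167
ch 4: (69 − 60)²/60 = 81/60 = 1.3500
ch 5: (68 − 60)²/60 = 64/60 = 1.0667
Sum = 8.333
df = 4. Since 8.333 > 7.779, we reject H₀.

8.333; reject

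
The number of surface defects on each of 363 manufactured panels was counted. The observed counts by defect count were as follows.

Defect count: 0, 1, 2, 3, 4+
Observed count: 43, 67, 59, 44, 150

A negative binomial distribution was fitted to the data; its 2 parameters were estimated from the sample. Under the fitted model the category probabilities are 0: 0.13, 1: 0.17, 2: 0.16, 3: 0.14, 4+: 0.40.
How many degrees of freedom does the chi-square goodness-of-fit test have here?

2

There are k = 5 categories and 2 parameters estimated from the data, so df = 5 − 1 − 2 = 2.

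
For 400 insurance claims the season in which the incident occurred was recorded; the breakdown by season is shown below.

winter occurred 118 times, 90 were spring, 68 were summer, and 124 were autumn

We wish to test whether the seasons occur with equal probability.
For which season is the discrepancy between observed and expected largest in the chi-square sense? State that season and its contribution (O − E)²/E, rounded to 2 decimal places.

summer, 10.24

Under H₀ each category has probability 1/4, so each expected count is 400/4 = 100.
χ² = (118−100)²/100 + (90−100)²/100 + (68−100)²/100 + (124−100)²/100
   = 3.240 + 1.000 + 10.240 + 5.760
The largest term is for summer: 10.24.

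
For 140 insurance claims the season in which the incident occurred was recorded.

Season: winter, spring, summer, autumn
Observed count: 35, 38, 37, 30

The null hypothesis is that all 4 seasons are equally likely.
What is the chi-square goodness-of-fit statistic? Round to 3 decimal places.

Under H₀ each category has probability 1/4, so each expected count is 140/4 = 35.
cat         O        E   (O−E)²/E
winter     35       35     0.0000
spring     38       35     0.2571
summer     37       35     0.1143
autumn     30       35     0.7143
Sum = 1.086

1.086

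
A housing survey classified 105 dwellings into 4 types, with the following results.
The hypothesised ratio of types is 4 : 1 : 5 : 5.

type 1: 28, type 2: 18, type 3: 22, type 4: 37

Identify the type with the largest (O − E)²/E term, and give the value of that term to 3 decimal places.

type 2, 17.286

Ratio total = 15. Expected counts: 105×4/15 = 28, 105×1/15 = 7, 105×5/15 = 35, 105×5/15 = 35.
cat         O        E   (O−E)²/E
type 1     28       28     0.0000
type 2     18        7    17.2857
type 3     22       35     4.8286
type 4     37       35     0.1143
The largest term is for type 2: 17.286.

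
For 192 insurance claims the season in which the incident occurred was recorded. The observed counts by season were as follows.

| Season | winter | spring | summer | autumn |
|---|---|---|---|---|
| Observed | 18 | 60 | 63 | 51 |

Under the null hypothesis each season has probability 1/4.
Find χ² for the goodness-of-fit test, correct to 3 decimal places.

26.625

Under H₀ each category has probability 1/4, so each expected count is 192/4 = 48.
cat         O        E   (O−E)²/E
winter     18       48    18.7500
spring     60       48     3.0000
summer     63       48     4.6875
autumn     51       48     0.1875
Sum = 26.625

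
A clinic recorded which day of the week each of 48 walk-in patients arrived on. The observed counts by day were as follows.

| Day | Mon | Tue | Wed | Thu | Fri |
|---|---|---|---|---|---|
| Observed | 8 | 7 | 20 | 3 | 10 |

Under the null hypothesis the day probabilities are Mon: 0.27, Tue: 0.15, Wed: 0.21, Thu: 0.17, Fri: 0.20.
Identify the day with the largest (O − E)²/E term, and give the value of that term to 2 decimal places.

Expected counts E_i = n·p_i: 48×0.27 = 12.96, 48×0.15 = 7.2, 48×0.21 = 10.08, 48×0.17 = 8.16, 48×0.20 = 9.6.
cat         O        E   (O−E)²/E
Mon         8    12.96      1.898
Tue         7      7.2      0.006
Wed        20    10.08      9.763
Thu         3     8.16      3.263
Fri        10      9.6      0.017
The largest term is for Wed: 9.76.

Wed, 9.76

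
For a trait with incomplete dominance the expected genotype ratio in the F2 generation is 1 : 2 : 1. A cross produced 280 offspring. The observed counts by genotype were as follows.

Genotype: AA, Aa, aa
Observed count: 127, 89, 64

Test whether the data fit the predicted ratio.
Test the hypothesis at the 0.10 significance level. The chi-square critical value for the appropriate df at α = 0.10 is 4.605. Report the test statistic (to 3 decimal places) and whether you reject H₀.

Ratio total = 4. Expected counts: 280×1/4 = 70, 280×2/4 = 140, 280×1/4 = 70.
AA: (127 − 70)²/70 = 3249/70 = 46.4143
Aa: (89 − 140)²/140 = 2601/140 = 18.5786
aa: (64 − 70)²/70 = 36/70 = 0.5143
Sum = 65.507
df = 2. Since 65.507 > 4.605, we reject H₀.

65.507; reject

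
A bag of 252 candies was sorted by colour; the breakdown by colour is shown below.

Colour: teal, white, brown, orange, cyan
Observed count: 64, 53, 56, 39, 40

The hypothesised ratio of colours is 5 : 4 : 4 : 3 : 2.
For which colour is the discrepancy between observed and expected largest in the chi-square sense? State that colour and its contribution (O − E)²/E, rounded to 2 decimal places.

cyan, 5.14

Ratio total = 18. Expected counts: 252×5/18 = 70, 252×4/18 = 56, 252×4/18 = 56, 252×3/18 = 42, 252×2/18 = 28.
cat         O        E   (O−E)²/E
teal       64       70      0.514
white      53       56      0.161
brown      56       56      0.000
orange     39       42      0.214
cyan       40       28      5.143
The largest term is for cyan: 5.14.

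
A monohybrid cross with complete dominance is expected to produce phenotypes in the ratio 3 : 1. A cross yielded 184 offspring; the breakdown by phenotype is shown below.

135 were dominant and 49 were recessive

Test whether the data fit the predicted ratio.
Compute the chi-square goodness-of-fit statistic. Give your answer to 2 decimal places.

0.26

Ratio total = 4. Expected counts: 184×3/4 = 138, 184×1/4 = 46.
cat            O        E   (O−E)²/E
dominant     135      138      0.065
recessive     49       46      0.196
Sum = 0.26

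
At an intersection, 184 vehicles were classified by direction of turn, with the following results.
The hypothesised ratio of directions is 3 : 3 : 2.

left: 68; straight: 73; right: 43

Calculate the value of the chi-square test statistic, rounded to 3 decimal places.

0.442

Ratio total = 8. Expected counts: 184×3/8 = 69, 184×3/8 = 69, 184×2/8 = 46.
cat           O        E   (O−E)²/E
left         68       69     0.0145
straight     73       69     0.2319
right        43       46     0.1957
Sum = 0.442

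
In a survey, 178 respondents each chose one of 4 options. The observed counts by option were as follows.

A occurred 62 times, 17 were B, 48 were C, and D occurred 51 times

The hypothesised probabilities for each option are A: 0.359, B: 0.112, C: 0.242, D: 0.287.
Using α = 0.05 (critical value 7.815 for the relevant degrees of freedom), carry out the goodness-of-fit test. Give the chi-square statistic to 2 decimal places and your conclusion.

1.05; do not reject

Expected counts E_i = n·p_i: 178×0.359 = 63.902, 178×0.112 = 19.936, 178×0.242 = 43.076, 178×0.287 = 51.086.
χ² = (62−63.902)²/63.902 + (17−19.936)²/19.936 + (48−43.076)²/43.076 + (51−51.086)²/51.086
   = 0.057 + 0.432 + 0.563 + 0.000
Sum = 1.05
df = 3. Since 1.05 < 7.815, we do not reject H₀.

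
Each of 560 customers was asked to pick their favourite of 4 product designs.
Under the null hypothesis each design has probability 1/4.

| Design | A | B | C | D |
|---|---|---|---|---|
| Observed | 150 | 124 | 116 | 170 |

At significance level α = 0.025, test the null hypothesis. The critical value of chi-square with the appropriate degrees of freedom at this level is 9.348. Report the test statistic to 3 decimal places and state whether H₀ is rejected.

Expected count for each of the 4 categories: 560/4 = 140.
cat         O        E   (O−E)²/E
A         150      140     0.7143
B         124      140     1.8286
C         116      140     4.1143
D         170      140     6.4286
Sum = 13.086
df = 3. Since 13.086 > 9.348, we reject H₀.

13.086; reject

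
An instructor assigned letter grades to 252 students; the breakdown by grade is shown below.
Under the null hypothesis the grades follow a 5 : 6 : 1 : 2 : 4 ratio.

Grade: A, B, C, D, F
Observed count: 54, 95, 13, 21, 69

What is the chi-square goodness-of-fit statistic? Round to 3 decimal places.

Ratio total = 18. Expected counts: 252×5/18 = 70, 252×6/18 = 84, 252×1/18 = 14, 252×2/18 = 28, 252×4/18 = 56.
χ² = (54−70)²/70 + (95−84)²/84 + (13−14)²/14 + (21−28)²/28 + (69−56)²/56
   = 3.6571 + 1.4405 + 0.0714 + 1.7500 + 3.0179
Sum = 9.937

9.937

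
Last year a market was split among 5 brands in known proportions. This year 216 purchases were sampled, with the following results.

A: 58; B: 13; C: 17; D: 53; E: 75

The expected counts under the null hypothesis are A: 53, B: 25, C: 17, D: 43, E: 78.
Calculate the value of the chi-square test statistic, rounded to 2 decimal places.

8.67

cat         O        E   (O−E)²/E
A          58       53      0.472
B          13       25      5.760
C          17       17      0.000
D          53       43      2.326
E          75       78      0.115
Sum = 8.67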